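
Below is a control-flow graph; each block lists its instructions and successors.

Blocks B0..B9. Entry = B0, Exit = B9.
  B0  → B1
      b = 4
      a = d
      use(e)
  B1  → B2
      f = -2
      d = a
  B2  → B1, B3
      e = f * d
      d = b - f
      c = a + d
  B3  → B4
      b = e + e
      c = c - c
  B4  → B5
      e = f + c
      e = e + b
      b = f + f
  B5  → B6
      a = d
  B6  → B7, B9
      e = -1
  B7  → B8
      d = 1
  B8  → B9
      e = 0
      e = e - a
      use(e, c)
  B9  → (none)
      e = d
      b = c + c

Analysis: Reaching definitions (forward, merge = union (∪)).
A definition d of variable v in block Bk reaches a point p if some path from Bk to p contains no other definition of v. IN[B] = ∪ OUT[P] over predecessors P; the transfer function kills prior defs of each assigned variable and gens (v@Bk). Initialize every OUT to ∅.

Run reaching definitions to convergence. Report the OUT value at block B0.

Answer: {a@B0, b@B0}

Working:
Per-block solution:
  B0:  IN={}  OUT={a@B0, b@B0}
  B1:  IN={a@B0, b@B0, c@B2, d@B2, e@B2, f@B1}  OUT={a@B0, b@B0, c@B2, d@B1, e@B2, f@B1}
  B2:  IN={a@B0, b@B0, c@B2, d@B1, e@B2, f@B1}  OUT={a@B0, b@B0, c@B2, d@B2, e@B2, f@B1}
  B3:  IN={a@B0, b@B0, c@B2, d@B2, e@B2, f@B1}  OUT={a@B0, b@B3, c@B3, d@B2, e@B2, f@B1}
  B4:  IN={a@B0, b@B3, c@B3, d@B2, e@B2, f@B1}  OUT={a@B0, b@B4, c@B3, d@B2, e@B4, f@B1}
  B5:  IN={a@B0, b@B4, c@B3, d@B2, e@B4, f@B1}  OUT={a@B5, b@B4, c@B3, d@B2, e@B4, f@B1}
  B6:  IN={a@B5, b@B4, c@B3, d@B2, e@B4, f@B1}  OUT={a@B5, b@B4, c@B3, d@B2, e@B6, f@B1}
  B7:  IN={a@B5, b@B4, c@B3, d@B2, e@B6, f@B1}  OUT={a@B5, b@B4, c@B3, d@B7, e@B6, f@B1}
  B8:  IN={a@B5, b@B4, c@B3, d@B7, e@B6, f@B1}  OUT={a@B5, b@B4, c@B3, d@B7, e@B8, f@B1}
  B9:  IN={a@B5, b@B4, c@B3, d@B2, d@B7, e@B6, e@B8, f@B1}  OUT={a@B5, b@B9, c@B3, d@B2, d@B7, e@B9, f@B1}

B0 is the boundary node: IN[B0] = {}
Applying B0's transfer function to that IN value gives OUT[B0] (row B0 above).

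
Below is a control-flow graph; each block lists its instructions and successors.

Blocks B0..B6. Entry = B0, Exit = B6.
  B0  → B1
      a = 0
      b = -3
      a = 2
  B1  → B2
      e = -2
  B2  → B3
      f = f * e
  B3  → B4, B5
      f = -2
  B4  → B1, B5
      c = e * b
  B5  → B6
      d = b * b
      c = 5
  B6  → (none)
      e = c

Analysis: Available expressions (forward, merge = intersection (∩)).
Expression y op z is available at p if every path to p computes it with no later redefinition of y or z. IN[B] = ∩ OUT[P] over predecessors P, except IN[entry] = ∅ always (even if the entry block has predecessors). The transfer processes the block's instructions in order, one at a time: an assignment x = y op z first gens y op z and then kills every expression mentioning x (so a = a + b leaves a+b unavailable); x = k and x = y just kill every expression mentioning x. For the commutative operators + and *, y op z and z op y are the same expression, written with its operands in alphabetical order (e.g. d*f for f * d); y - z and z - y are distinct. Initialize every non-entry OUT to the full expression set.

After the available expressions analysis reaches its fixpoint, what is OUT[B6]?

Answer: {b*b}

Derivation:
Per-block solution:
  B0: | IN={} | OUT={}
  B1: | IN={} | OUT={}
  B2: | IN={} | OUT={}
  B3: | IN={} | OUT={}
  B4: | IN={} | OUT={b*e}
  B5: | IN={} | OUT={b*b}
  B6: | IN={b*b} | OUT={b*b}

Merge at B6: IN[B6] = OUT[B5] = {b*b}
Applying B6's transfer function to that IN value gives OUT[B6] (row B6 above).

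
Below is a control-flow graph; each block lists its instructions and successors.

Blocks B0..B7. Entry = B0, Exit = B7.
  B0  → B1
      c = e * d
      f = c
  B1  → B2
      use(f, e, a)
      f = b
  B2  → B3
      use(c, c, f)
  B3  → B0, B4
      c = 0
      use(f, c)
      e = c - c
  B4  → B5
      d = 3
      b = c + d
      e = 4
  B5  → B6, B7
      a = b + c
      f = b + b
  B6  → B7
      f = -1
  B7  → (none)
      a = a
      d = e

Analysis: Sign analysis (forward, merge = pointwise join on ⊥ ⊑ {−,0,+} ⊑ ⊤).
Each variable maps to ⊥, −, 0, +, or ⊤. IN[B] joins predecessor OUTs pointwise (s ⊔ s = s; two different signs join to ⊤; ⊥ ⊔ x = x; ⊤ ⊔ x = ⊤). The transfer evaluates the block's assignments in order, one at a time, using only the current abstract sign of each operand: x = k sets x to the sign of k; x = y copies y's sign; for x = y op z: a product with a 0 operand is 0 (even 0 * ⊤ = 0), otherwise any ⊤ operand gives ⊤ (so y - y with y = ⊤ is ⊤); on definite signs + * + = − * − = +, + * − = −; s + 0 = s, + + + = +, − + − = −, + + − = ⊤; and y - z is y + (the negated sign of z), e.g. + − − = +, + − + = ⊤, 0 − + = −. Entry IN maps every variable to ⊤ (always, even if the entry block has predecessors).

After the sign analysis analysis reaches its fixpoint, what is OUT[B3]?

Per-block solution:
  B0: | IN=(all ⊤) | OUT=(all ⊤)
  B1: | IN=(all ⊤) | OUT=(all ⊤)
  B2: | IN=(all ⊤) | OUT=(all ⊤)
  B3: | IN=(all ⊤) | OUT={c:0, e:0; rest ⊤}
  B4: | IN={c:0, e:0; rest ⊤} | OUT={b:+, c:0, d:+, e:+; rest ⊤}
  B5: | IN={b:+, c:0, d:+, e:+; rest ⊤} | OUT={a:+, b:+, c:0, d:+, e:+, f:+; rest ⊤}
  B6: | IN={a:+, b:+, c:0, d:+, e:+, f:+; rest ⊤} | OUT={a:+, b:+, c:0, d:+, e:+, f:-; rest ⊤}
  B7: | IN={a:+, b:+, c:0, d:+, e:+; rest ⊤} | OUT={a:+, b:+, c:0, d:+, e:+; rest ⊤}

Merge at B3: IN[B3] = OUT[B2] = {a: ⊤, b: ⊤, c: ⊤, d: ⊤, e: ⊤, f: ⊤}
Applying B3's transfer function to that IN value gives OUT[B3] (row B3 above).

Answer: {a: ⊤, b: ⊤, c: 0, d: ⊤, e: 0, f: ⊤}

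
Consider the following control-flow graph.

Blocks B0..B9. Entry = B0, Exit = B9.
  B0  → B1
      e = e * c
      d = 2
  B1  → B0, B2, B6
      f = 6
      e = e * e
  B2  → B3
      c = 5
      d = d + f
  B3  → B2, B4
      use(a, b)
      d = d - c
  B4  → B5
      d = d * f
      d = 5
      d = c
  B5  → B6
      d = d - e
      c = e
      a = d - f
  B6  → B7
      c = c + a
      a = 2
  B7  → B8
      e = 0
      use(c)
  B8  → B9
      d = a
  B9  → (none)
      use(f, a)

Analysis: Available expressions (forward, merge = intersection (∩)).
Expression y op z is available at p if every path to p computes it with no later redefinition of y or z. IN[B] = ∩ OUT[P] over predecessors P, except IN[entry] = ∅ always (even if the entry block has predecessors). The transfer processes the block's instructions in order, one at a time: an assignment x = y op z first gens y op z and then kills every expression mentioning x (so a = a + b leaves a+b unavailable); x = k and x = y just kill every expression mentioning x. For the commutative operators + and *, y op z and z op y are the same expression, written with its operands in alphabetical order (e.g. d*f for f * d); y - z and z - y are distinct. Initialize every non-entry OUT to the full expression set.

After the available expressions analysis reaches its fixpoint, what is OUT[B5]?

Fixpoint table:
  B0:   IN={}   OUT={}
  B1:   IN={}   OUT={}
  B2:   IN={}   OUT={}
  B3:   IN={}   OUT={}
  B4:   IN={}   OUT={}
  B5:   IN={}   OUT={d-f}
  B6:   IN={}   OUT={}
  B7:   IN={}   OUT={}
  B8:   IN={}   OUT={}
  B9:   IN={}   OUT={}

Merge at B5: IN[B5] = OUT[B4] = {}
Applying B5's transfer function to that IN value gives OUT[B5] (row B5 above).

Answer: {d-f}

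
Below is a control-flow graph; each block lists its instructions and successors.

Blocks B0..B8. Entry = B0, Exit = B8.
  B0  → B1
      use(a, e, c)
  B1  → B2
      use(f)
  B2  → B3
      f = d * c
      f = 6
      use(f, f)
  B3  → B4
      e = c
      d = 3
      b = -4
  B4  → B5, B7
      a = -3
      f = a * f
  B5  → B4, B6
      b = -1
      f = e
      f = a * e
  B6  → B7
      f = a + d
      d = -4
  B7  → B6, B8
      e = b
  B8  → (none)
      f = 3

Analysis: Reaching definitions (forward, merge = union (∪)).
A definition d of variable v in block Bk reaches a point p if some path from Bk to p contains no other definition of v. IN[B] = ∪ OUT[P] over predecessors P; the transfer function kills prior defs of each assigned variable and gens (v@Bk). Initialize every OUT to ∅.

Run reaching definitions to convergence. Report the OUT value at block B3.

Converged values:
  B0:  IN={}  OUT={}
  B1:  IN={}  OUT={}
  B2:  IN={}  OUT={f@B2}
  B3:  IN={f@B2}  OUT={b@B3, d@B3, e@B3, f@B2}
  B4:  IN={a@B4, b@B3, b@B5, d@B3, e@B3, f@B2, f@B5}  OUT={a@B4, b@B3, b@B5, d@B3, e@B3, f@B4}
  B5:  IN={a@B4, b@B3, b@B5, d@B3, e@B3, f@B4}  OUT={a@B4, b@B5, d@B3, e@B3, f@B5}
  B6:  IN={a@B4, b@B3, b@B5, d@B3, d@B6, e@B3, e@B7, f@B4, f@B5, f@B6}  OUT={a@B4, b@B3, b@B5, d@B6, e@B3, e@B7, f@B6}
  B7:  IN={a@B4, b@B3, b@B5, d@B3, d@B6, e@B3, e@B7, f@B4, f@B6}  OUT={a@B4, b@B3, b@B5, d@B3, d@B6, e@B7, f@B4, f@B6}
  B8:  IN={a@B4, b@B3, b@B5, d@B3, d@B6, e@B7, f@B4, f@B6}  OUT={a@B4, b@B3, b@B5, d@B3, d@B6, e@B7, f@B8}

Merge at B3: IN[B3] = OUT[B2] = {f@B2}
Applying B3's transfer function to that IN value gives OUT[B3] (row B3 above).

Answer: {b@B3, d@B3, e@B3, f@B2}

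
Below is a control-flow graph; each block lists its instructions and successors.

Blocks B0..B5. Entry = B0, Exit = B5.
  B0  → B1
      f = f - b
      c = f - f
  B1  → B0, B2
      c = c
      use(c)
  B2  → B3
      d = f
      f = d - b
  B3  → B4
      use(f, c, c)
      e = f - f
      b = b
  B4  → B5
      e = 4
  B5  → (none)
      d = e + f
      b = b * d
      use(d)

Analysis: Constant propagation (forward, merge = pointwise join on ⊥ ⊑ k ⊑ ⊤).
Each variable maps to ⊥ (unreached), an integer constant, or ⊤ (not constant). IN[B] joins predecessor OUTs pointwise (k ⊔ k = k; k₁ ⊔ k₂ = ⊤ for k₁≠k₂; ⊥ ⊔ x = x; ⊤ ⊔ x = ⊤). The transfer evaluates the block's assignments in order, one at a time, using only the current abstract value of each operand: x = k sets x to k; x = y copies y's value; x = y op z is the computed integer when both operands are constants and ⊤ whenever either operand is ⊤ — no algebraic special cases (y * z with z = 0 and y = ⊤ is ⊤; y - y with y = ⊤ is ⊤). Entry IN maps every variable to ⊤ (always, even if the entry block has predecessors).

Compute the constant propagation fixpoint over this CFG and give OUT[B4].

Per-block solution:
  B0: | IN=(all ⊤) | OUT=(all ⊤)
  B1: | IN=(all ⊤) | OUT=(all ⊤)
  B2: | IN=(all ⊤) | OUT=(all ⊤)
  B3: | IN=(all ⊤) | OUT=(all ⊤)
  B4: | IN=(all ⊤) | OUT={e:4; rest ⊤}
  B5: | IN={e:4; rest ⊤} | OUT={e:4; rest ⊤}

Merge at B4: IN[B4] = OUT[B3] = {a: ⊤, b: ⊤, c: ⊤, d: ⊤, e: ⊤, f: ⊤}
Applying B4's transfer function to that IN value gives OUT[B4] (row B4 above).

Answer: {a: ⊤, b: ⊤, c: ⊤, d: ⊤, e: 4, f: ⊤}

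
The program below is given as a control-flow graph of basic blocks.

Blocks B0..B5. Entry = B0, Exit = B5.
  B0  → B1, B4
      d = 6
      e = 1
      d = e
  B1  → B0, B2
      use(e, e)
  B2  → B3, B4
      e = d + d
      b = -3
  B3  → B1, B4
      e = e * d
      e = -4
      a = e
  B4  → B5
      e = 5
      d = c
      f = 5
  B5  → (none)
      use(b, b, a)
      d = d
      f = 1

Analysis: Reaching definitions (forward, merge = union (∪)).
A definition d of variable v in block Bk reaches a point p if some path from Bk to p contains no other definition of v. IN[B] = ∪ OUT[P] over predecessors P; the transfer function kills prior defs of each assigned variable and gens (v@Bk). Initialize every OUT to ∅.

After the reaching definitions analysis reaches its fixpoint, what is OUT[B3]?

Fixpoint table:
  B0:   IN={a@B3, b@B2, d@B0, e@B0, e@B3}   OUT={a@B3, b@B2, d@B0, e@B0}
  B1:   IN={a@B3, b@B2, d@B0, e@B0, e@B3}   OUT={a@B3, b@B2, d@B0, e@B0, e@B3}
  B2:   IN={a@B3, b@B2, d@B0, e@B0, e@B3}   OUT={a@B3, b@B2, d@B0, e@B2}
  B3:   IN={a@B3, b@B2, d@B0, e@B2}   OUT={a@B3, b@B2, d@B0, e@B3}
  B4:   IN={a@B3, b@B2, d@B0, e@B0, e@B2, e@B3}   OUT={a@B3, b@B2, d@B4, e@B4, f@B4}
  B5:   IN={a@B3, b@B2, d@B4, e@B4, f@B4}   OUT={a@B3, b@B2, d@B5, e@B4, f@B5}

Merge at B3: IN[B3] = OUT[B2] = {a@B3, b@B2, d@B0, e@B2}
Applying B3's transfer function to that IN value gives OUT[B3] (row B3 above).

Answer: {a@B3, b@B2, d@B0, e@B3}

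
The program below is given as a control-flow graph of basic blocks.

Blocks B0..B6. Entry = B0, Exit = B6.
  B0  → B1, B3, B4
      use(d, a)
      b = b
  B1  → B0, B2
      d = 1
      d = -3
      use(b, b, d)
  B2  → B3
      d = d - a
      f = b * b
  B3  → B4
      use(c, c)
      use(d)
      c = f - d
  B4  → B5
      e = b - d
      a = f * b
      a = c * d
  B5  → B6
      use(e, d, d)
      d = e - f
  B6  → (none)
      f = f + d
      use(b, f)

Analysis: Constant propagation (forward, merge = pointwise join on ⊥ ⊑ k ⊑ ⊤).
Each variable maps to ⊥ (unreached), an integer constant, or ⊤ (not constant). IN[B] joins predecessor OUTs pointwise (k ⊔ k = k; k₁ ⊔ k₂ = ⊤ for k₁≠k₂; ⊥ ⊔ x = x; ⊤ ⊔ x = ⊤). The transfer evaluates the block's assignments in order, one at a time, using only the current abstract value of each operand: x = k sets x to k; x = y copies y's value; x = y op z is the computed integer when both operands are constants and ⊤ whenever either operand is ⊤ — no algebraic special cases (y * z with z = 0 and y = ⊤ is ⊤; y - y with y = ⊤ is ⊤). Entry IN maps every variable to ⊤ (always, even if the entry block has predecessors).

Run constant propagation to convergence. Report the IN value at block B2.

Answer: {a: ⊤, b: ⊤, c: ⊤, d: -3, e: ⊤, f: ⊤}

Derivation:
Converged values:
  B0: | IN=(all ⊤) | OUT=(all ⊤)
  B1: | IN=(all ⊤) | OUT={d:-3; rest ⊤}
  B2: | IN={d:-3; rest ⊤} | OUT=(all ⊤)
  B3: | IN=(all ⊤) | OUT=(all ⊤)
  B4: | IN=(all ⊤) | OUT=(all ⊤)
  B5: | IN=(all ⊤) | OUT=(all ⊤)
  B6: | IN=(all ⊤) | OUT=(all ⊤)

Merge at B2: IN[B2] = OUT[B1] = {a: ⊤, b: ⊤, c: ⊤, d: -3, e: ⊤, f: ⊤}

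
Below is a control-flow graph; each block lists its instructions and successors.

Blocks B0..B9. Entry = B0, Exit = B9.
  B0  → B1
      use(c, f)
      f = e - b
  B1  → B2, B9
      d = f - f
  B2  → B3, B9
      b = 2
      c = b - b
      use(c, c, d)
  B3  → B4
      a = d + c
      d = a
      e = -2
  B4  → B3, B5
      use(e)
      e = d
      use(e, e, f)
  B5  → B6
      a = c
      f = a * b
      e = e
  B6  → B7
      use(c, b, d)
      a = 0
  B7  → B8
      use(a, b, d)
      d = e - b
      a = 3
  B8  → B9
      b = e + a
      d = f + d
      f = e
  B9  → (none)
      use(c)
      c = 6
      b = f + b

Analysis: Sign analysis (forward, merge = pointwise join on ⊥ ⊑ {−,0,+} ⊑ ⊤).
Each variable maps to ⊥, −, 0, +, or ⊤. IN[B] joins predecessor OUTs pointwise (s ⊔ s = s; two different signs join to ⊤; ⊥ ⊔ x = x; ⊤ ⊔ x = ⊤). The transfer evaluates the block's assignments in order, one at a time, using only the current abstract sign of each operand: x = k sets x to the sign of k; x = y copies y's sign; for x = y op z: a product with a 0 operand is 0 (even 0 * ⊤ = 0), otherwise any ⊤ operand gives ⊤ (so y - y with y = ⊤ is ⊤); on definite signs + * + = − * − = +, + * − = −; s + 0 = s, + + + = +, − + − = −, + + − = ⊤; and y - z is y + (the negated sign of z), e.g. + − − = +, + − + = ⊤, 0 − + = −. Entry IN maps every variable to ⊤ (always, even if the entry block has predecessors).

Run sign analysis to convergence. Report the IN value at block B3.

Per-block solution:
  B0:   IN=(all ⊤)   OUT=(all ⊤)
  B1:   IN=(all ⊤)   OUT=(all ⊤)
  B2:   IN=(all ⊤)   OUT={b:+; rest ⊤}
  B3:   IN={b:+; rest ⊤}   OUT={b:+, e:-; rest ⊤}
  B4:   IN={b:+, e:-; rest ⊤}   OUT={b:+; rest ⊤}
  B5:   IN={b:+; rest ⊤}   OUT={b:+; rest ⊤}
  B6:   IN={b:+; rest ⊤}   OUT={a:0, b:+; rest ⊤}
  B7:   IN={a:0, b:+; rest ⊤}   OUT={a:+, b:+; rest ⊤}
  B8:   IN={a:+, b:+; rest ⊤}   OUT={a:+; rest ⊤}
  B9:   IN=(all ⊤)   OUT={c:+; rest ⊤}

Merge at B3: IN[B3] = OUT[B2] ⊔ OUT[B4] = {a: ⊤, b: +, c: ⊤, d: ⊤, e: ⊤, f: ⊤}

Answer: {a: ⊤, b: +, c: ⊤, d: ⊤, e: ⊤, f: ⊤}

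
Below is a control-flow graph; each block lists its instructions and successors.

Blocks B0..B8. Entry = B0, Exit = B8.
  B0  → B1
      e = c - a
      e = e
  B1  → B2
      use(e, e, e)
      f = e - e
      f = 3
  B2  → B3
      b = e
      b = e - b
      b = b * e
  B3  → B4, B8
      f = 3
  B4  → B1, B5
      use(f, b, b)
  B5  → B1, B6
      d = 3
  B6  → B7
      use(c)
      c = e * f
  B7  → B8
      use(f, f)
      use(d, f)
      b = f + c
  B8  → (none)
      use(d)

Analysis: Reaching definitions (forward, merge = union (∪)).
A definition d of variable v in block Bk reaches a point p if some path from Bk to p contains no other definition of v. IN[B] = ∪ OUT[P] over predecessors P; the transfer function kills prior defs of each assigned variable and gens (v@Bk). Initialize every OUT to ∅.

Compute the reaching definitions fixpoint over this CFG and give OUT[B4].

Answer: {b@B2, d@B5, e@B0, f@B3}

Derivation:
Per-block solution:
  B0: | IN={} | OUT={e@B0}
  B1: | IN={b@B2, d@B5, e@B0, f@B3} | OUT={b@B2, d@B5, e@B0, f@B1}
  B2: | IN={b@B2, d@B5, e@B0, f@B1} | OUT={b@B2, d@B5, e@B0, f@B1}
  B3: | IN={b@B2, d@B5, e@B0, f@B1} | OUT={b@B2, d@B5, e@B0, f@B3}
  B4: | IN={b@B2, d@B5, e@B0, f@B3} | OUT={b@B2, d@B5, e@B0, f@B3}
  B5: | IN={b@B2, d@B5, e@B0, f@B3} | OUT={b@B2, d@B5, e@B0, f@B3}
  B6: | IN={b@B2, d@B5, e@B0, f@B3} | OUT={b@B2, c@B6, d@B5, e@B0, f@B3}
  B7: | IN={b@B2, c@B6, d@B5, e@B0, f@B3} | OUT={b@B7, c@B6, d@B5, e@B0, f@B3}
  B8: | IN={b@B2, b@B7, c@B6, d@B5, e@B0, f@B3} | OUT={b@B2, b@B7, c@B6, d@B5, e@B0, f@B3}

Merge at B4: IN[B4] = OUT[B3] = {b@B2, d@B5, e@B0, f@B3}
Applying B4's transfer function to that IN value gives OUT[B4] (row B4 above).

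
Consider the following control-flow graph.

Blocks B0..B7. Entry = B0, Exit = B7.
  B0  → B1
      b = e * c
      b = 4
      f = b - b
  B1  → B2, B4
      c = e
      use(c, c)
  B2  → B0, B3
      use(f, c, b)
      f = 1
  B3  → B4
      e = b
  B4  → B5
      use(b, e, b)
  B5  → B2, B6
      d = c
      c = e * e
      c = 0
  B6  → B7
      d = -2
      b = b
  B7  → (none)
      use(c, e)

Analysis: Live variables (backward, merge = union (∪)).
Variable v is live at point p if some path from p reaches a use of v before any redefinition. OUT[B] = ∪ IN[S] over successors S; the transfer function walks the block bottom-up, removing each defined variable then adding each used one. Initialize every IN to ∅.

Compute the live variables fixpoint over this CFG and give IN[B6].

Converged values:
  B0:  IN={c, e}  OUT={b, e, f}
  B1:  IN={b, e, f}  OUT={b, c, e, f}
  B2:  IN={b, c, e, f}  OUT={b, c, e, f}
  B3:  IN={b, c, f}  OUT={b, c, e, f}
  B4:  IN={b, c, e, f}  OUT={b, c, e, f}
  B5:  IN={b, c, e, f}  OUT={b, c, e, f}
  B6:  IN={b, c, e}  OUT={c, e}
  B7:  IN={c, e}  OUT={}

Merge at B6: OUT[B6] = IN[B7] = {c, e}
Applying B6's transfer function to that OUT value gives IN[B6] (row B6 above).

Answer: {b, c, e}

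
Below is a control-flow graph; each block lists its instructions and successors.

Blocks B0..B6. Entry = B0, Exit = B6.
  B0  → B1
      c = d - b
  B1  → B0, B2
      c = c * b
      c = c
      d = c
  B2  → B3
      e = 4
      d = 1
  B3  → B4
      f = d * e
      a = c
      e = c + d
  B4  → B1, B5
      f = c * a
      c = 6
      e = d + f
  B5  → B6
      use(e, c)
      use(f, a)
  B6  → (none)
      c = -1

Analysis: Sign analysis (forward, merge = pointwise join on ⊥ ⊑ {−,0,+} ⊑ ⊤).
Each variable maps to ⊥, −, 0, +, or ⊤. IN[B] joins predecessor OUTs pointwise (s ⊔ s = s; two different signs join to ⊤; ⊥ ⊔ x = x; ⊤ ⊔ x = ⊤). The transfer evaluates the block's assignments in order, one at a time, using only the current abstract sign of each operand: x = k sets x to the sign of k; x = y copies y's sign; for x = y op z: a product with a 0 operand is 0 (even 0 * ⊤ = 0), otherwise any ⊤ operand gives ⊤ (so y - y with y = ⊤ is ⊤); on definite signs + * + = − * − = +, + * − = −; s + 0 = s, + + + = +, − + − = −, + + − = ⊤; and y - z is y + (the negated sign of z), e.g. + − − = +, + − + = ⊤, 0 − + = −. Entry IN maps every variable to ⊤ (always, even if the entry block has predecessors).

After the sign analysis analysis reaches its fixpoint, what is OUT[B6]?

Fixpoint table:
  B0:  IN=(all ⊤)  OUT=(all ⊤)
  B1:  IN=(all ⊤)  OUT=(all ⊤)
  B2:  IN=(all ⊤)  OUT={d:+, e:+; rest ⊤}
  B3:  IN={d:+, e:+; rest ⊤}  OUT={d:+, f:+; rest ⊤}
  B4:  IN={d:+, f:+; rest ⊤}  OUT={c:+, d:+; rest ⊤}
  B5:  IN={c:+, d:+; rest ⊤}  OUT={c:+, d:+; rest ⊤}
  B6:  IN={c:+, d:+; rest ⊤}  OUT={c:-, d:+; rest ⊤}

Merge at B6: IN[B6] = OUT[B5] = {a: ⊤, b: ⊤, c: +, d: +, e: ⊤, f: ⊤}
Applying B6's transfer function to that IN value gives OUT[B6] (row B6 above).

Answer: {a: ⊤, b: ⊤, c: -, d: +, e: ⊤, f: ⊤}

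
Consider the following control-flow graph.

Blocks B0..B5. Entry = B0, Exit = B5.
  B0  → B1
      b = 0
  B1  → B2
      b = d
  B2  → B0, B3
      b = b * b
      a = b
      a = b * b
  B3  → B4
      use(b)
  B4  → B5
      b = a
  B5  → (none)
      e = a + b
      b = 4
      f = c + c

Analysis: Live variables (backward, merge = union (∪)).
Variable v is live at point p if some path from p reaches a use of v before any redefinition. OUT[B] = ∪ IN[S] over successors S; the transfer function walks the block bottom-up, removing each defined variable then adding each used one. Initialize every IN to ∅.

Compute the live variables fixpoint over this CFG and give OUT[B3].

Answer: {a, c}

Derivation:
Per-block solution:
  B0:  IN={c, d}  OUT={c, d}
  B1:  IN={c, d}  OUT={b, c, d}
  B2:  IN={b, c, d}  OUT={a, b, c, d}
  B3:  IN={a, b, c}  OUT={a, c}
  B4:  IN={a, c}  OUT={a, b, c}
  B5:  IN={a, b, c}  OUT={}

Merge at B3: OUT[B3] = IN[B4] = {a, c}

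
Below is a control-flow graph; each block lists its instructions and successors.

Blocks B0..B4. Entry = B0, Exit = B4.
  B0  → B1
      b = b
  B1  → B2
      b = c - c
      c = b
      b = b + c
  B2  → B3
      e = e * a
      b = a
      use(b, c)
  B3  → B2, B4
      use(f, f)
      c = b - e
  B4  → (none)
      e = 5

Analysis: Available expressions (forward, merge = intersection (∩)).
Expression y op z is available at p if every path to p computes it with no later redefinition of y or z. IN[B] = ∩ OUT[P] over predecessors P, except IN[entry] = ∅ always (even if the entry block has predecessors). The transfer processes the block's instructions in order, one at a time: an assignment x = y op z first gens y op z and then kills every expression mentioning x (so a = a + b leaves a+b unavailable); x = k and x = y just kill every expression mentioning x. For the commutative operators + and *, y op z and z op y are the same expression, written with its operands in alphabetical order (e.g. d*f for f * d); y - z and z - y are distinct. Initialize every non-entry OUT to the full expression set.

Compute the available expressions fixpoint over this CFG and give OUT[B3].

Answer: {b-e}

Trace:
Converged values:
  B0:  IN={}  OUT={}
  B1:  IN={}  OUT={}
  B2:  IN={}  OUT={}
  B3:  IN={}  OUT={b-e}
  B4:  IN={b-e}  OUT={}

Merge at B3: IN[B3] = OUT[B2] = {}
Applying B3's transfer function to that IN value gives OUT[B3] (row B3 above).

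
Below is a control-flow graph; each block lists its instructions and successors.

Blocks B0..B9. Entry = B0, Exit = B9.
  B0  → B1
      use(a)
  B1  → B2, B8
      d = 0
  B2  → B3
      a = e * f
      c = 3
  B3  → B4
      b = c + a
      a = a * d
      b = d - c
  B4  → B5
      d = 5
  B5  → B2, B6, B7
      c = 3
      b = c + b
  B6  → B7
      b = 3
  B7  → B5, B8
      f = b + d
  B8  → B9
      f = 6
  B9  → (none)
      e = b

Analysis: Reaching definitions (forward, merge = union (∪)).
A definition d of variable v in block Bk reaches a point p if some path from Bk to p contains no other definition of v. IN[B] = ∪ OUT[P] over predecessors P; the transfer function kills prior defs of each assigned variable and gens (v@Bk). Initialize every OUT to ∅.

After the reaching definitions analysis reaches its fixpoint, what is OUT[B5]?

Fixpoint table:
  B0:   IN={}   OUT={}
  B1:   IN={}   OUT={d@B1}
  B2:   IN={a@B3, b@B5, c@B5, d@B1, d@B4, f@B7}   OUT={a@B2, b@B5, c@B2, d@B1, d@B4, f@B7}
  B3:   IN={a@B2, b@B5, c@B2, d@B1, d@B4, f@B7}   OUT={a@B3, b@B3, c@B2, d@B1, d@B4, f@B7}
  B4:   IN={a@B3, b@B3, c@B2, d@B1, d@B4, f@B7}   OUT={a@B3, b@B3, c@B2, d@B4, f@B7}
  B5:   IN={a@B3, b@B3, b@B5, b@B6, c@B2, c@B5, d@B4, f@B7}   OUT={a@B3, b@B5, c@B5, d@B4, f@B7}
  B6:   IN={a@B3, b@B5, c@B5, d@B4, f@B7}   OUT={a@B3, b@B6, c@B5, d@B4, f@B7}
  B7:   IN={a@B3, b@B5, b@B6, c@B5, d@B4, f@B7}   OUT={a@B3, b@B5, b@B6, c@B5, d@B4, f@B7}
  B8:   IN={a@B3, b@B5, b@B6, c@B5, d@B1, d@B4, f@B7}   OUT={a@B3, b@B5, b@B6, c@B5, d@B1, d@B4, f@B8}
  B9:   IN={a@B3, b@B5, b@B6, c@B5, d@B1, d@B4, f@B8}   OUT={a@B3, b@B5, b@B6, c@B5, d@B1, d@B4, e@B9, f@B8}

Merge at B5: IN[B5] = OUT[B4] ⊔ OUT[B7] = {a@B3, b@B3, b@B5, b@B6, c@B2, c@B5, d@B4, f@B7}
Applying B5's transfer function to that IN value gives OUT[B5] (row B5 above).

Answer: {a@B3, b@B5, c@B5, d@B4, f@B7}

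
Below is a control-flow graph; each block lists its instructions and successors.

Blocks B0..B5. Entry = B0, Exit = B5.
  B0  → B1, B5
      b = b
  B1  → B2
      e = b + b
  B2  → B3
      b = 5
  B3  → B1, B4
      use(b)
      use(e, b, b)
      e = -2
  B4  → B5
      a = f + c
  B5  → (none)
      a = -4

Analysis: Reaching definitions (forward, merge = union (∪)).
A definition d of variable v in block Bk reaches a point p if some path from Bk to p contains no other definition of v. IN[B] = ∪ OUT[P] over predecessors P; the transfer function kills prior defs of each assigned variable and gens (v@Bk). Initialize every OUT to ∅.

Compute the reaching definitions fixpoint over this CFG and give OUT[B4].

Answer: {a@B4, b@B2, e@B3}

Trace:
Fixpoint table:
  B0:   IN={}   OUT={b@B0}
  B1:   IN={b@B0, b@B2, e@B3}   OUT={b@B0, b@B2, e@B1}
  B2:   IN={b@B0, b@B2, e@B1}   OUT={b@B2, e@B1}
  B3:   IN={b@B2, e@B1}   OUT={b@B2, e@B3}
  B4:   IN={b@B2, e@B3}   OUT={a@B4, b@B2, e@B3}
  B5:   IN={a@B4, b@B0, b@B2, e@B3}   OUT={a@B5, b@B0, b@B2, e@B3}

Merge at B4: IN[B4] = OUT[B3] = {b@B2, e@B3}
Applying B4's transfer function to that IN value gives OUT[B4] (row B4 above).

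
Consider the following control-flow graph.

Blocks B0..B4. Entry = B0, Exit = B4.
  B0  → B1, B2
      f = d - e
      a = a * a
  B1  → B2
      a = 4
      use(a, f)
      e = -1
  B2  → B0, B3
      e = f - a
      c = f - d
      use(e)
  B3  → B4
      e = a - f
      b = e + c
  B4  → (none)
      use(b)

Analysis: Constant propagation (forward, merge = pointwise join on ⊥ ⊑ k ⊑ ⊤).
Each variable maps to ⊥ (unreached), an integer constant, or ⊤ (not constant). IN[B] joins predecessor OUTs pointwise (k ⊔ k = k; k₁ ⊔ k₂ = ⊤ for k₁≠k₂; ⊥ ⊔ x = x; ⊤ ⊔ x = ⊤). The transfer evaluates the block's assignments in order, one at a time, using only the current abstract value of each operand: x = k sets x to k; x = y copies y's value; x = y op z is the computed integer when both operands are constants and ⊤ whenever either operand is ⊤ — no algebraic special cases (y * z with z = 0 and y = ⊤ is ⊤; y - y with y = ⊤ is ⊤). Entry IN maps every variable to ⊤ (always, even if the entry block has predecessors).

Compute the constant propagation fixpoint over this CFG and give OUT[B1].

Converged values:
  B0:  IN=(all ⊤)  OUT=(all ⊤)
  B1:  IN=(all ⊤)  OUT={a:4, e:-1; rest ⊤}
  B2:  IN=(all ⊤)  OUT=(all ⊤)
  B3:  IN=(all ⊤)  OUT=(all ⊤)
  B4:  IN=(all ⊤)  OUT=(all ⊤)

Merge at B1: IN[B1] = OUT[B0] = {a: ⊤, b: ⊤, c: ⊤, d: ⊤, e: ⊤, f: ⊤}
Applying B1's transfer function to that IN value gives OUT[B1] (row B1 above).

Answer: {a: 4, b: ⊤, c: ⊤, d: ⊤, e: -1, f: ⊤}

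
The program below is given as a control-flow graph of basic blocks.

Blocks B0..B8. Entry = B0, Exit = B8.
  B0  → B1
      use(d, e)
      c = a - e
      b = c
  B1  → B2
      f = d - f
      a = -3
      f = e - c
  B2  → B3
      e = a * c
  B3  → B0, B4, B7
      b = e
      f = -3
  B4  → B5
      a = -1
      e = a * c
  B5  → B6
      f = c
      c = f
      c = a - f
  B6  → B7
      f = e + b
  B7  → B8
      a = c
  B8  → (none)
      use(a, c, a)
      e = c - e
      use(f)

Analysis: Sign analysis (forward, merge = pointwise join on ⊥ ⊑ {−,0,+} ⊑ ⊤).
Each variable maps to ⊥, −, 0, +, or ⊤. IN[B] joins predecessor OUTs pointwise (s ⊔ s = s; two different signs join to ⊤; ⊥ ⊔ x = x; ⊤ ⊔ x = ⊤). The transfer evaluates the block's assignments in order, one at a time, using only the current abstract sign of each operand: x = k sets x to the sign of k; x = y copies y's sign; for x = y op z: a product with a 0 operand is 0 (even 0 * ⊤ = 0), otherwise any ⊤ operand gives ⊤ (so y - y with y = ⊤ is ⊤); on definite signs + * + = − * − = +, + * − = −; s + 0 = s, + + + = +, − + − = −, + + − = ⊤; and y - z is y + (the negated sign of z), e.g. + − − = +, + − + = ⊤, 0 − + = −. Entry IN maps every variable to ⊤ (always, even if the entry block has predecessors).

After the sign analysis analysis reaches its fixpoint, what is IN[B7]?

Converged values:
  B0: | IN=(all ⊤) | OUT=(all ⊤)
  B1: | IN=(all ⊤) | OUT={a:-; rest ⊤}
  B2: | IN={a:-; rest ⊤} | OUT={a:-; rest ⊤}
  B3: | IN={a:-; rest ⊤} | OUT={a:-, f:-; rest ⊤}
  B4: | IN={a:-, f:-; rest ⊤} | OUT={a:-, f:-; rest ⊤}
  B5: | IN={a:-, f:-; rest ⊤} | OUT={a:-; rest ⊤}
  B6: | IN={a:-; rest ⊤} | OUT={a:-; rest ⊤}
  B7: | IN={a:-; rest ⊤} | OUT=(all ⊤)
  B8: | IN=(all ⊤) | OUT=(all ⊤)

Merge at B7: IN[B7] = OUT[B3] ⊔ OUT[B6] = {a: -, b: ⊤, c: ⊤, d: ⊤, e: ⊤, f: ⊤}

Answer: {a: -, b: ⊤, c: ⊤, d: ⊤, e: ⊤, f: ⊤}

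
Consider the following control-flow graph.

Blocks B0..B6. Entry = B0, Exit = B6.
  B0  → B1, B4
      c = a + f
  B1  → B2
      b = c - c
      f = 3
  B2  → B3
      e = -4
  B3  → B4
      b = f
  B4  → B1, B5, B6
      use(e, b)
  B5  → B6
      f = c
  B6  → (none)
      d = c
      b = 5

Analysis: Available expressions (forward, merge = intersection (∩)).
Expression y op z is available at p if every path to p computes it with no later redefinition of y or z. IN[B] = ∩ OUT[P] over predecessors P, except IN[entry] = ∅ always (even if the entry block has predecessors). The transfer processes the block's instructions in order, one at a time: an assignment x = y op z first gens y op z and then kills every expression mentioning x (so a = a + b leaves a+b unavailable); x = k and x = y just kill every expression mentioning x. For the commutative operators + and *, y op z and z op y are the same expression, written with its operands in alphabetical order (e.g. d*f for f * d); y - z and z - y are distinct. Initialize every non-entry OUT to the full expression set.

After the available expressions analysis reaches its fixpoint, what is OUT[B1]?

Fixpoint table:
  B0:  IN={}  OUT={a+f}
  B1:  IN={}  OUT={c-c}
  B2:  IN={c-c}  OUT={c-c}
  B3:  IN={c-c}  OUT={c-c}
  B4:  IN={}  OUT={}
  B5:  IN={}  OUT={}
  B6:  IN={}  OUT={}

Merge at B1: IN[B1] = OUT[B0] ∩ OUT[B4] = {}
Applying B1's transfer function to that IN value gives OUT[B1] (row B1 above).

Answer: {c-c}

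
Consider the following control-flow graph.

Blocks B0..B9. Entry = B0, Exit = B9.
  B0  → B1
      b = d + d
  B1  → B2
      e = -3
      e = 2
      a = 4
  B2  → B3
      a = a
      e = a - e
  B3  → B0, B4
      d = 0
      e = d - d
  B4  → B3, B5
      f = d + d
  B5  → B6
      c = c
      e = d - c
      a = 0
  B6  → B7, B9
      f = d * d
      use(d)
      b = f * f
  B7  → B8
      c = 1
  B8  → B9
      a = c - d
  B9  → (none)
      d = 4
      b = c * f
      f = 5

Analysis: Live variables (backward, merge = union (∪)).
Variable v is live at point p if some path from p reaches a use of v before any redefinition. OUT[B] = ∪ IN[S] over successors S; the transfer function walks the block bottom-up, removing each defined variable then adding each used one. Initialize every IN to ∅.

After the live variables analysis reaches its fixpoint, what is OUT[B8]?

Per-block solution:
  B0: | IN={c, d} | OUT={c}
  B1: | IN={c} | OUT={a, c, e}
  B2: | IN={a, c, e} | OUT={c}
  B3: | IN={c} | OUT={c, d}
  B4: | IN={c, d} | OUT={c, d}
  B5: | IN={c, d} | OUT={c, d}
  B6: | IN={c, d} | OUT={c, d, f}
  B7: | IN={d, f} | OUT={c, d, f}
  B8: | IN={c, d, f} | OUT={c, f}
  B9: | IN={c, f} | OUT={}

Merge at B8: OUT[B8] = IN[B9] = {c, f}

Answer: {c, f}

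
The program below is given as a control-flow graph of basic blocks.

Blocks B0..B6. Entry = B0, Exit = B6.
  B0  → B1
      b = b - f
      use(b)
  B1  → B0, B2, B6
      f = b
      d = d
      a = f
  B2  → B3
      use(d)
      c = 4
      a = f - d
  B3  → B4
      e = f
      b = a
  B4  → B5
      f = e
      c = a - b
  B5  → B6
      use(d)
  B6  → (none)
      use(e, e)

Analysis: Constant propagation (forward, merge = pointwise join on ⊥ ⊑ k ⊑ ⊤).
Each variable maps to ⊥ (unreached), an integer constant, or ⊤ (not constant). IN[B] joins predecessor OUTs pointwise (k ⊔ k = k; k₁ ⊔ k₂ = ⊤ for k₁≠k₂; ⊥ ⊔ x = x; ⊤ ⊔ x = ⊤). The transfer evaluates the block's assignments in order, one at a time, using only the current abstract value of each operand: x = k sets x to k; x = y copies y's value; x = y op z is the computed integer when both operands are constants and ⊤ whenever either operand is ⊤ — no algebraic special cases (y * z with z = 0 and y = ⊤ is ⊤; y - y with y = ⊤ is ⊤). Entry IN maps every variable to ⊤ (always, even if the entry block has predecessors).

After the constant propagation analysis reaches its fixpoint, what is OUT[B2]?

Per-block solution:
  B0:  IN=(all ⊤)  OUT=(all ⊤)
  B1:  IN=(all ⊤)  OUT=(all ⊤)
  B2:  IN=(all ⊤)  OUT={c:4; rest ⊤}
  B3:  IN={c:4; rest ⊤}  OUT={c:4; rest ⊤}
  B4:  IN={c:4; rest ⊤}  OUT=(all ⊤)
  B5:  IN=(all ⊤)  OUT=(all ⊤)
  B6:  IN=(all ⊤)  OUT=(all ⊤)

Merge at B2: IN[B2] = OUT[B1] = {a: ⊤, b: ⊤, c: ⊤, d: ⊤, e: ⊤, f: ⊤}
Applying B2's transfer function to that IN value gives OUT[B2] (row B2 above).

Answer: {a: ⊤, b: ⊤, c: 4, d: ⊤, e: ⊤, f: ⊤}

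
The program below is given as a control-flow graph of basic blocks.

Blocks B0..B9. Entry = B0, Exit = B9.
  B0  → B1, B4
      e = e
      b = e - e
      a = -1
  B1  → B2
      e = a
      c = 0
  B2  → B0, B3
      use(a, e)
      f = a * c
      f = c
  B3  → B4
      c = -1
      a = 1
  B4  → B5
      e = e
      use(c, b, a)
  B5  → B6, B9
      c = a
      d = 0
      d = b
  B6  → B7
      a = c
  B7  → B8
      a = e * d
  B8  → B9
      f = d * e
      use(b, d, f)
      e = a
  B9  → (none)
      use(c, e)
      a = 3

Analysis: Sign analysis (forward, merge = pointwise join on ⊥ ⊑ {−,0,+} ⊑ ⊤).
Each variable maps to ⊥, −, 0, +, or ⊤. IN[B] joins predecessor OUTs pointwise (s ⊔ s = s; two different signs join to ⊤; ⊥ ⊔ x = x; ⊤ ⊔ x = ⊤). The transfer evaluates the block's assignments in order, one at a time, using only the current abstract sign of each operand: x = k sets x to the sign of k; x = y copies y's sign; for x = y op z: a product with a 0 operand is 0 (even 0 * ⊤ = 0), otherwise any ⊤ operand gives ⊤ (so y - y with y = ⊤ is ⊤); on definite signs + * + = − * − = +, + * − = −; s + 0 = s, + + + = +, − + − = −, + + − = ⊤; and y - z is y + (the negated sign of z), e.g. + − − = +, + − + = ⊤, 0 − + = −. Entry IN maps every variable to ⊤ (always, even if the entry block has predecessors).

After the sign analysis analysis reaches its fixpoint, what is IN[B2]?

Answer: {a: -, b: ⊤, c: 0, d: ⊤, e: -, f: ⊤}

Working:
Converged values:
  B0:   IN=(all ⊤)   OUT={a:-; rest ⊤}
  B1:   IN={a:-; rest ⊤}   OUT={a:-, c:0, e:-; rest ⊤}
  B2:   IN={a:-, c:0, e:-; rest ⊤}   OUT={a:-, c:0, e:-, f:0; rest ⊤}
  B3:   IN={a:-, c:0, e:-, f:0; rest ⊤}   OUT={a:+, c:-, e:-, f:0; rest ⊤}
  B4:   IN=(all ⊤)   OUT=(all ⊤)
  B5:   IN=(all ⊤)   OUT=(all ⊤)
  B6:   IN=(all ⊤)   OUT=(all ⊤)
  B7:   IN=(all ⊤)   OUT=(all ⊤)
  B8:   IN=(all ⊤)   OUT=(all ⊤)
  B9:   IN=(all ⊤)   OUT={a:+; rest ⊤}

Merge at B2: IN[B2] = OUT[B1] = {a: -, b: ⊤, c: 0, d: ⊤, e: -, f: ⊤}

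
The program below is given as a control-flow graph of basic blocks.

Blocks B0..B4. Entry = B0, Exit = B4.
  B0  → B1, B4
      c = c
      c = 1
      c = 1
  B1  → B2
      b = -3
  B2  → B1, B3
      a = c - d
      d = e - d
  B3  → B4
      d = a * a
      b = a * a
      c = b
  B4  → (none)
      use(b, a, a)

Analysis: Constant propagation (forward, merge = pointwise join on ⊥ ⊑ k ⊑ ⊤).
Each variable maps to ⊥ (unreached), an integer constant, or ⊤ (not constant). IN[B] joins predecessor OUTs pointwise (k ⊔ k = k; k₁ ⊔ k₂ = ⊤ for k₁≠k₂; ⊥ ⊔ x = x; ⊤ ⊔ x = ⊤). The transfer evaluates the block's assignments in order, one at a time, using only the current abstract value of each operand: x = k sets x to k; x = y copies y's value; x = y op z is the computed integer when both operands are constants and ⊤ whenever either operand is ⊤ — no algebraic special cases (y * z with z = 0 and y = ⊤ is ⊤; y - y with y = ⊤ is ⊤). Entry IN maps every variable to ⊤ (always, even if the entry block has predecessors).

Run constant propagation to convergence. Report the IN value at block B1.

Fixpoint table:
  B0: | IN=(all ⊤) | OUT={c:1; rest ⊤}
  B1: | IN={c:1; rest ⊤} | OUT={b:-3, c:1; rest ⊤}
  B2: | IN={b:-3, c:1; rest ⊤} | OUT={b:-3, c:1; rest ⊤}
  B3: | IN={b:-3, c:1; rest ⊤} | OUT=(all ⊤)
  B4: | IN=(all ⊤) | OUT=(all ⊤)

Merge at B1: IN[B1] = OUT[B0] ⊔ OUT[B2] = {a: ⊤, b: ⊤, c: 1, d: ⊤, e: ⊤, f: ⊤}

Answer: {a: ⊤, b: ⊤, c: 1, d: ⊤, e: ⊤, f: ⊤}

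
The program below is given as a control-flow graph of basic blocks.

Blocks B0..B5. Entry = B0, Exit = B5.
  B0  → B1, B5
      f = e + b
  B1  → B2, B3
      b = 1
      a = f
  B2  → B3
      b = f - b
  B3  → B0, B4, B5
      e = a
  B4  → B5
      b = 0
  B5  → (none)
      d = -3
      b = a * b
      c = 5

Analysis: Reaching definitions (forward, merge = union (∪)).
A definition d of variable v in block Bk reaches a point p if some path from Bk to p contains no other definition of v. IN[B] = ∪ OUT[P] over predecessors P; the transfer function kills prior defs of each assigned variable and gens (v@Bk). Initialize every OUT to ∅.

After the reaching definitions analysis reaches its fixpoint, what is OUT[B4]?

Answer: {a@B1, b@B4, e@B3, f@B0}

Trace:
Converged values:
  B0: | IN={a@B1, b@B1, b@B2, e@B3, f@B0} | OUT={a@B1, b@B1, b@B2, e@B3, f@B0}
  B1: | IN={a@B1, b@B1, b@B2, e@B3, f@B0} | OUT={a@B1, b@B1, e@B3, f@B0}
  B2: | IN={a@B1, b@B1, e@B3, f@B0} | OUT={a@B1, b@B2, e@B3, f@B0}
  B3: | IN={a@B1, b@B1, b@B2, e@B3, f@B0} | OUT={a@B1, b@B1, b@B2, e@B3, f@B0}
  B4: | IN={a@B1, b@B1, b@B2, e@B3, f@B0} | OUT={a@B1, b@B4, e@B3, f@B0}
  B5: | IN={a@B1, b@B1, b@B2, b@B4, e@B3, f@B0} | OUT={a@B1, b@B5, c@B5, d@B5, e@B3, f@B0}

Merge at B4: IN[B4] = OUT[B3] = {a@B1, b@B1, b@B2, e@B3, f@B0}
Applying B4's transfer function to that IN value gives OUT[B4] (row B4 above).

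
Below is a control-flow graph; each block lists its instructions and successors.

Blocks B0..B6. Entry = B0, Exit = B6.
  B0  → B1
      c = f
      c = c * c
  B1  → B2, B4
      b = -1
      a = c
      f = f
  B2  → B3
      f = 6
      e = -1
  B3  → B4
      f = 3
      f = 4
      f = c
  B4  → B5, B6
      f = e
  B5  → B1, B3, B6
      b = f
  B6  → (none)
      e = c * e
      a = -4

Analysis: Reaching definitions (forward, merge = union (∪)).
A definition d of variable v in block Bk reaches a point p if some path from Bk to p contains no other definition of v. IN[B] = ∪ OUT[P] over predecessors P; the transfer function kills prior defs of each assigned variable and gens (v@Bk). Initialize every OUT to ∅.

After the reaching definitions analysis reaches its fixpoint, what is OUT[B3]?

Answer: {a@B1, b@B1, b@B5, c@B0, e@B2, f@B3}

Working:
Fixpoint table:
  B0:  IN={}  OUT={c@B0}
  B1:  IN={a@B1, b@B5, c@B0, e@B2, f@B4}  OUT={a@B1, b@B1, c@B0, e@B2, f@B1}
  B2:  IN={a@B1, b@B1, c@B0, e@B2, f@B1}  OUT={a@B1, b@B1, c@B0, e@B2, f@B2}
  B3:  IN={a@B1, b@B1, b@B5, c@B0, e@B2, f@B2, f@B4}  OUT={a@B1, b@B1, b@B5, c@B0, e@B2, f@B3}
  B4:  IN={a@B1, b@B1, b@B5, c@B0, e@B2, f@B1, f@B3}  OUT={a@B1, b@B1, b@B5, c@B0, e@B2, f@B4}
  B5:  IN={a@B1, b@B1, b@B5, c@B0, e@B2, f@B4}  OUT={a@B1, b@B5, c@B0, e@B2, f@B4}
  B6:  IN={a@B1, b@B1, b@B5, c@B0, e@B2, f@B4}  OUT={a@B6, b@B1, b@B5, c@B0, e@B6, f@B4}

Merge at B3: IN[B3] = OUT[B2] ⊔ OUT[B5] = {a@B1, b@B1, b@B5, c@B0, e@B2, f@B2, f@B4}
Applying B3's transfer function to that IN value gives OUT[B3] (row B3 above).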